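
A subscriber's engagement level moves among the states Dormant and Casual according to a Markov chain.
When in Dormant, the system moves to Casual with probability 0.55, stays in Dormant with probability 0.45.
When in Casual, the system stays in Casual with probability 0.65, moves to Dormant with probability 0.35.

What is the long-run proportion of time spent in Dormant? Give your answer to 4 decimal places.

Let the stationary distribution be π with π = πP and π_1 + π_2 = 1.
π_1 = 0.45·π_1 + 0.35·π_2
Solving with the normalization constraint gives π = (0.3889, 0.6111).
So the stationary probability of Dormant is 0.3889.

0.3889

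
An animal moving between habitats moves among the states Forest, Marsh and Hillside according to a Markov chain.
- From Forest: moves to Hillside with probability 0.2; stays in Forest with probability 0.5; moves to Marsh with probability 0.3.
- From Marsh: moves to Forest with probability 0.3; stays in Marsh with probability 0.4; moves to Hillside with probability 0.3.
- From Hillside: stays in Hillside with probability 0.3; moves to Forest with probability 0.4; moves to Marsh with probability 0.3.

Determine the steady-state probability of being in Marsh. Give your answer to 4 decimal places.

Let the stationary distribution be π with π = πP and π_1 + π_2 + π_3 = 1.
π_1 = 0.5·π_1 + 0.3·π_2 + 0.4·π_3
π_2 = 0.3·π_1 + 0.4·π_2 + 0.3·π_3
Solving with the normalization constraint gives π = (0.4074, 0.3333, 0.2593).
So the stationary probability of Marsh is 0.3333.

0.3333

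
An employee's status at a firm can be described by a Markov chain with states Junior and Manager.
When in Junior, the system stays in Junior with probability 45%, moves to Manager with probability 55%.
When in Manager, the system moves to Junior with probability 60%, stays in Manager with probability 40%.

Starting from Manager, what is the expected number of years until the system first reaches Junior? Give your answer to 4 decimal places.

Let t(s) be the expected number of years to first reach Junior from state s, with t(Junior) = 0. Conditioning on the first year:
t(Manager) = 1 + 0.4·t(Manager)
Solving: t(Manager) = 1.6667.
Expected years from Manager to Junior: 1.6667.

1.6667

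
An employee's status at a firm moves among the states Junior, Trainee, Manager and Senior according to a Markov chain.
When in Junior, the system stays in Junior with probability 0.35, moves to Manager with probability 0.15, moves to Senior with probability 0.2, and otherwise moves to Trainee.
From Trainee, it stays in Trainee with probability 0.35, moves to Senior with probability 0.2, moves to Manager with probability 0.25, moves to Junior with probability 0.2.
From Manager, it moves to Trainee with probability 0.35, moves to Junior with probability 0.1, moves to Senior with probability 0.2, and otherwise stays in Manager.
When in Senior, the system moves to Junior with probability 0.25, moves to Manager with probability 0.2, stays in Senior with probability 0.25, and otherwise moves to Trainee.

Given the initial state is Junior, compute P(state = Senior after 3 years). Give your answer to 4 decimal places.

0.2105

Propagate the distribution vector 3 years from Junior.
After 0 years: (1.0000, 0.0000, 0.0000, 0.0000)
After 1 year: (0.3500, 0.3000, 0.1500, 0.2000)
After 2 years: (0.2475, 0.3225, 0.2200, 0.2100)
After 3 years: (0.2256, 0.3271, 0.2368, 0.2105)
P(in Senior after 3 years) = 0.2105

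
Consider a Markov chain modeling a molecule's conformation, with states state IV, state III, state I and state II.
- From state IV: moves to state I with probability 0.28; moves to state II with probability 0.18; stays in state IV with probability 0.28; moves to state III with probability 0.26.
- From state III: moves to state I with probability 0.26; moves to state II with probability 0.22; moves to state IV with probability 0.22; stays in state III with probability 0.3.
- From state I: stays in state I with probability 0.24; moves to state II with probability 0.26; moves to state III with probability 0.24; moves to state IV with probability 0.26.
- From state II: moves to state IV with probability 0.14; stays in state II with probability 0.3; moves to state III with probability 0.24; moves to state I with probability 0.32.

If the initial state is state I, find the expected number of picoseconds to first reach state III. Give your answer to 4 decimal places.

Let t(s) be the expected number of picoseconds to first reach state III from state s, with t(state III) = 0. Conditioning on the first picosecond:
t(state IV) = 1 + 0.28·t(state IV) + 0.28·t(state I) + 0.18·t(state II)
t(state I) = 1 + 0.26·t(state IV) + 0.24·t(state I) + 0.26·t(state II)
t(state II) = 1 + 0.14·t(state IV) + 0.32·t(state I) + 0.3·t(state II)
Solving: t(state IV) = 4.0025, t(state I) = 4.0868, t(state II) = 4.0973.
Expected picoseconds from state I to state III: 4.0868.

4.0868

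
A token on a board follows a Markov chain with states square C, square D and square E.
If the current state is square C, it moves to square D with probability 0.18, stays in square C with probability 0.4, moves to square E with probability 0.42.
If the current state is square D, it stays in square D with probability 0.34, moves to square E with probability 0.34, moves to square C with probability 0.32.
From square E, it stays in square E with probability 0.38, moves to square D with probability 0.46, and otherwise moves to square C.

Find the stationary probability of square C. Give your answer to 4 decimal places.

0.2821

Let the stationary distribution be π with π = πP and π_1 + π_2 + π_3 = 1.
π_1 = 0.4·π_1 + 0.32·π_2 + 0.16·π_3
π_2 = 0.18·π_1 + 0.34·π_2 + 0.46·π_3
Solving with the normalization constraint gives π = (0.2821, 0.3402, 0.3777).
So the stationary probability of square C is 0.2821.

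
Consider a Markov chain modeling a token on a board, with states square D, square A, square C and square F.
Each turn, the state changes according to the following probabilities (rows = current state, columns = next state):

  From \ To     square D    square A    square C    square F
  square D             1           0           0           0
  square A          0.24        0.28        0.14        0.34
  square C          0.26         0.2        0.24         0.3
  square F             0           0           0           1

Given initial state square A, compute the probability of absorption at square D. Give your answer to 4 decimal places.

Let h(s) be the probability of absorption at square D starting from transient state s. Then h(square D) = 1 and h(square F) = 0. By first-step analysis:
h(square A) = 0.24·1 + 0.28·h(square A) + 0.14·h(square C) + 0.34·0
h(square C) = 0.26·1 + 0.2·h(square A) + 0.24·h(square C) + 0.3·0
Solving: h(square A) = 0.4214, h(square C) = 0.4530.
Starting from square A, the probability is 0.4214.

0.4214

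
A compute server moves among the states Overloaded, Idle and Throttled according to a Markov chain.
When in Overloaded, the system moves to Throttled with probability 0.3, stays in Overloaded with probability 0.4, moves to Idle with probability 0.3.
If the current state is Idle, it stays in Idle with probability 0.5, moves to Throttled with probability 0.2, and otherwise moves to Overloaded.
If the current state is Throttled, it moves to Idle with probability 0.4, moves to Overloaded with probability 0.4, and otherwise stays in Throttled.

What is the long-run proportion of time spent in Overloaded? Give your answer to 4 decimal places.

0.3596

Let the stationary distribution be π with π = πP and π_1 + π_2 + π_3 = 1.
π_1 = 0.4·π_1 + 0.3·π_2 + 0.4·π_3
π_2 = 0.3·π_1 + 0.5·π_2 + 0.4·π_3
Solving with the normalization constraint gives π = (0.3596, 0.4045, 0.2360).
So the stationary probability of Overloaded is 0.3596.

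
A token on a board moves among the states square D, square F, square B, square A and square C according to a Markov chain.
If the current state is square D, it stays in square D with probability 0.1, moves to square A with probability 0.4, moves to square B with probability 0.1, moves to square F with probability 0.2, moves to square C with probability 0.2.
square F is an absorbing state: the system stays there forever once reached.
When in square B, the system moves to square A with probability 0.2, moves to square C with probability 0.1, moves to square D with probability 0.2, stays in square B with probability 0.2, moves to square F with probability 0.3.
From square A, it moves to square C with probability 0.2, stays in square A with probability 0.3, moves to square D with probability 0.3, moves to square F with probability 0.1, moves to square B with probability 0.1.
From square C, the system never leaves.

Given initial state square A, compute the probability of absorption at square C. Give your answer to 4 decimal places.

0.5635

Let h(s) be the probability of absorption at square C starting from transient state s. Then h(square C) = 1 and h(square F) = 0. By first-step analysis:
h(square D) = 0.1·h(square D) + 0.2·0 + 0.1·h(square B) + 0.4·h(square A) + 0.2·1
h(square B) = 0.2·h(square D) + 0.3·0 + 0.2·h(square B) + 0.2·h(square A) + 0.1·1
h(square A) = 0.3·h(square D) + 0.1·0 + 0.1·h(square B) + 0.3·h(square A) + 0.2·1
Solving: h(square D) = 0.5166, h(square B) = 0.3950, h(square A) = 0.5635.
Starting from square A, the probability is 0.5635.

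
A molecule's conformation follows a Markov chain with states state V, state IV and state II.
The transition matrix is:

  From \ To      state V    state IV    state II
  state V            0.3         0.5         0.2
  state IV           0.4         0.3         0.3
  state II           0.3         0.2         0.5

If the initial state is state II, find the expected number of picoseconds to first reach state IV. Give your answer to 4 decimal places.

Let t(s) be the expected number of picoseconds to first reach state IV from state s, with t(state IV) = 0. Conditioning on the first picosecond:
t(state V) = 1 + 0.3·t(state V) + 0.2·t(state II)
t(state II) = 1 + 0.3·t(state V) + 0.5·t(state II)
Solving: t(state V) = 2.4138, t(state II) = 3.4483.
Expected picoseconds from state II to state IV: 3.4483.

3.4483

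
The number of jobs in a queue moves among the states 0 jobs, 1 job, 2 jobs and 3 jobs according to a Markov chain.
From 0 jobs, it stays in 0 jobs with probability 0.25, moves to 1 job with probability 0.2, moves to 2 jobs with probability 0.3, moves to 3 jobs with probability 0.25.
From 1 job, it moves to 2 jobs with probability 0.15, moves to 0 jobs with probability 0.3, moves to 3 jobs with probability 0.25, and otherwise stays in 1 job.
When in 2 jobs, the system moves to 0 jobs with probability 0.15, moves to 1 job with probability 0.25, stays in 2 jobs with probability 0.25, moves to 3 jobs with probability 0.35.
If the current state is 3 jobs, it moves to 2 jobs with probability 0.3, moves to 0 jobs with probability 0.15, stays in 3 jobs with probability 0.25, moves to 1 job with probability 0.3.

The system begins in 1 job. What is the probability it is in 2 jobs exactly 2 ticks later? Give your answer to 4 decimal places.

Propagate the distribution vector 2 ticks from 1 job.
After 0 ticks: (0.0000, 1.0000, 0.0000, 0.0000)
After 1 tick: (0.3000, 0.3000, 0.1500, 0.2500)
After 2 ticks: (0.2250, 0.2625, 0.2475, 0.2650)
P(in 2 jobs after 2 ticks) = 0.2475

0.2475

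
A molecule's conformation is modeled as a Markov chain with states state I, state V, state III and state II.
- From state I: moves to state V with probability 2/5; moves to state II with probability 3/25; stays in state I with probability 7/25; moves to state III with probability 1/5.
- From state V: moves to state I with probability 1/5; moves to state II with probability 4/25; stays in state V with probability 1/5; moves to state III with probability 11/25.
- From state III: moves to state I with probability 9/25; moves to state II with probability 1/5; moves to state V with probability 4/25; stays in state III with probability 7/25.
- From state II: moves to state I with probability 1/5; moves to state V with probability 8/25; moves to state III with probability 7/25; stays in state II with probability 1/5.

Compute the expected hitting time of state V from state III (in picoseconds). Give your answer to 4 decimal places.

3.8193

Let t(s) be the expected number of picoseconds to first reach state V from state s, with t(state V) = 0. Conditioning on the first picosecond:
t(state I) = 1 + 0.28·t(state I) + 0.2·t(state III) + 0.12·t(state II)
t(state III) = 1 + 0.36·t(state I) + 0.28·t(state III) + 0.2·t(state II)
t(state II) = 1 + 0.2·t(state I) + 0.28·t(state III) + 0.2·t(state II)
Solving: t(state I) = 3.0062, t(state III) = 3.8193, t(state II) = 3.3383.
Expected picoseconds from state III to state V: 3.8193.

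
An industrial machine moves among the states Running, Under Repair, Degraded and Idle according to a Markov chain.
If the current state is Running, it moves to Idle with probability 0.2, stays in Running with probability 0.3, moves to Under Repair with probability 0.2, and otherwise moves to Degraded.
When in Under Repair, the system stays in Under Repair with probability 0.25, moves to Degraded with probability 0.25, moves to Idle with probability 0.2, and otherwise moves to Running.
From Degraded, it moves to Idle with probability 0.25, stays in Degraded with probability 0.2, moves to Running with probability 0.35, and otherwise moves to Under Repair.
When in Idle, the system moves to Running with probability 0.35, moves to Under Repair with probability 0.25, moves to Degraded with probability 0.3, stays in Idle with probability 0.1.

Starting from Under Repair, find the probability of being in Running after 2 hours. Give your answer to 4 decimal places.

0.3225

Propagate the distribution vector 2 hours from Under Repair.
After 0 hours: (0.0000, 1.0000, 0.0000, 0.0000)
After 1 hour: (0.3000, 0.2500, 0.2500, 0.2000)
After 2 hours: (0.3225, 0.2225, 0.2625, 0.1925)
P(in Running after 2 hours) = 0.3225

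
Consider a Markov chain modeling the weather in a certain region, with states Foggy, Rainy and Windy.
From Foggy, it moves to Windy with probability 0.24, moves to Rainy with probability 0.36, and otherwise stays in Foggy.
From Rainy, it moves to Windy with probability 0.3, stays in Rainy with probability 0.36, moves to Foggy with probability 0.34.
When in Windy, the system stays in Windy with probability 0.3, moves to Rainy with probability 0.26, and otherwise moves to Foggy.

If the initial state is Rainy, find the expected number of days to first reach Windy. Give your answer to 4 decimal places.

3.5933

Let t(s) be the expected number of days to first reach Windy from state s, with t(Windy) = 0. Conditioning on the first day:
t(Foggy) = 1 + 0.4·t(Foggy) + 0.36·t(Rainy)
t(Rainy) = 1 + 0.34·t(Foggy) + 0.36·t(Rainy)
Solving: t(Foggy) = 3.8226, t(Rainy) = 3.5933.
Expected days from Rainy to Windy: 3.5933.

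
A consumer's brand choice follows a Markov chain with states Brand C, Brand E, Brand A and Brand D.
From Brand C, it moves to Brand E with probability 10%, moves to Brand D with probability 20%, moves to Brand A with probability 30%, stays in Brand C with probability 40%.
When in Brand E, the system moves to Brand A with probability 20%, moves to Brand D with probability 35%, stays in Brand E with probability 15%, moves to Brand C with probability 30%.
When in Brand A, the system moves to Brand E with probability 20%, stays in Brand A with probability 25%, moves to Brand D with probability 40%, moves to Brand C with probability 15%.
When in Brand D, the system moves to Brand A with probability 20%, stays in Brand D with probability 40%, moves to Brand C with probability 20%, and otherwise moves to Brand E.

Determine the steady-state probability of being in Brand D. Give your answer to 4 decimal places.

Let the stationary distribution be π with π = πP and π_1 + π_2 + π_3 + π_4 = 1.
π_1 = 0.4·π_1 + 0.3·π_2 + 0.15·π_3 + 0.2·π_4
π_2 = 0.1·π_1 + 0.15·π_2 + 0.2·π_3 + 0.2·π_4
π_3 = 0.3·π_1 + 0.2·π_2 + 0.25·π_3 + 0.2·π_4
Solving with the normalization constraint gives π = (0.2559, 0.1661, 0.2375, 0.3405).
So the stationary probability of Brand D is 0.3405.

0.3405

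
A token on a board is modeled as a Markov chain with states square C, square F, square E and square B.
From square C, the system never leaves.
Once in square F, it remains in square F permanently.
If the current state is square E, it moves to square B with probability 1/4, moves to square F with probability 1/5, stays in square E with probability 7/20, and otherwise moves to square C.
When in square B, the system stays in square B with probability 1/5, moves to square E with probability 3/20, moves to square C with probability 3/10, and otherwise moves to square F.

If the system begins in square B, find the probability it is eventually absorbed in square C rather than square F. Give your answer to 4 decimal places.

Let h(s) be the probability of absorption at square C starting from transient state s. Then h(square C) = 1 and h(square F) = 0. By first-step analysis:
h(square E) = 0.2·1 + 0.2·0 + 0.35·h(square E) + 0.25·h(square B)
h(square B) = 0.3·1 + 0.35·0 + 0.15·h(square E) + 0.2·h(square B)
Solving: h(square E) = 0.4870, h(square B) = 0.4663.
Starting from square B, the probability is 0.4663.

0.4663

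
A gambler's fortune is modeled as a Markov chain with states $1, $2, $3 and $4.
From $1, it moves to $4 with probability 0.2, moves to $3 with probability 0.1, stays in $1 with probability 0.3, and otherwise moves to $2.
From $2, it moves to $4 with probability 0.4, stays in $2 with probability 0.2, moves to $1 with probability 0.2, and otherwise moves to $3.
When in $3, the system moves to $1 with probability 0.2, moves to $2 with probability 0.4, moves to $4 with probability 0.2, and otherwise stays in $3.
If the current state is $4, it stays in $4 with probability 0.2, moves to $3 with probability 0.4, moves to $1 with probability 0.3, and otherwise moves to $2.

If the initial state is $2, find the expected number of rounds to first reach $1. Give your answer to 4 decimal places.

Let t(s) be the expected number of rounds to first reach $1 from state s, with t($1) = 0. Conditioning on the first round:
t($2) = 1 + 0.2·t($2) + 0.2·t($3) + 0.4·t($4)
t($3) = 1 + 0.4·t($2) + 0.2·t($3) + 0.2·t($4)
t($4) = 1 + 0.1·t($2) + 0.4·t($3) + 0.2·t($4)
Solving: t($2) = 4.3662, t($3) = 4.4366, t($4) = 4.0141.
Expected rounds from $2 to $1: 4.3662.

4.3662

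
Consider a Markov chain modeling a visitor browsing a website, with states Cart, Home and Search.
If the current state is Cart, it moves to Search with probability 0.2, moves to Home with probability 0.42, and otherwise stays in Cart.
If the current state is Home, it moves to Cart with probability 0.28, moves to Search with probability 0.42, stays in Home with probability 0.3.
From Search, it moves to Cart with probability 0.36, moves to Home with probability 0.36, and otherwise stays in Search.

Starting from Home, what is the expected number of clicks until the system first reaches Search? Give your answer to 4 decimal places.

Let t(s) be the expected number of clicks to first reach Search from state s, with t(Search) = 0. Conditioning on the first click:
t(Cart) = 1 + 0.38·t(Cart) + 0.42·t(Home)
t(Home) = 1 + 0.28·t(Cart) + 0.3·t(Home)
Solving: t(Cart) = 3.5398, t(Home) = 2.8445.
Expected clicks from Home to Search: 2.8445.

2.8445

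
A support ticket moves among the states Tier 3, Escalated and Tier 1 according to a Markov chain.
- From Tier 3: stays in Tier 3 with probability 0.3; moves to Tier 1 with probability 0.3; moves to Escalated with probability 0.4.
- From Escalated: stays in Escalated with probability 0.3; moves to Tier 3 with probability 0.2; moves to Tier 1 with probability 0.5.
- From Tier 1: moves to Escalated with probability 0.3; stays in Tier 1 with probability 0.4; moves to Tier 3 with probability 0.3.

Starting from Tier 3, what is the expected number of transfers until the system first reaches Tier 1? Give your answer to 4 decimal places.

Let t(s) be the expected number of transfers to first reach Tier 1 from state s, with t(Tier 1) = 0. Conditioning on the first transfer:
t(Tier 3) = 1 + 0.3·t(Tier 3) + 0.4·t(Escalated)
t(Escalated) = 1 + 0.2·t(Tier 3) + 0.3·t(Escalated)
Solving: t(Tier 3) = 2.6829, t(Escalated) = 2.1951.
Expected transfers from Tier 3 to Tier 1: 2.6829.

2.6829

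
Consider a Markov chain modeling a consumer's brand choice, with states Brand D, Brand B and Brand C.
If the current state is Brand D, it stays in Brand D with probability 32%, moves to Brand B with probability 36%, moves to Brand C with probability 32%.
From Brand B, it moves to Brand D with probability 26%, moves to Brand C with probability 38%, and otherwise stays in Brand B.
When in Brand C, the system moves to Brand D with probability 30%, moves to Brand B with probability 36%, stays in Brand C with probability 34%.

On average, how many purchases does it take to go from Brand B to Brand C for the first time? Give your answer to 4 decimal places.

2.7518

Let t(s) be the expected number of purchases to first reach Brand C from state s, with t(Brand C) = 0. Conditioning on the first purchase:
t(Brand D) = 1 + 0.32·t(Brand D) + 0.36·t(Brand B)
t(Brand B) = 1 + 0.26·t(Brand D) + 0.36·t(Brand B)
Solving: t(Brand D) = 2.9274, t(Brand B) = 2.7518.
Expected purchases from Brand B to Brand C: 2.7518.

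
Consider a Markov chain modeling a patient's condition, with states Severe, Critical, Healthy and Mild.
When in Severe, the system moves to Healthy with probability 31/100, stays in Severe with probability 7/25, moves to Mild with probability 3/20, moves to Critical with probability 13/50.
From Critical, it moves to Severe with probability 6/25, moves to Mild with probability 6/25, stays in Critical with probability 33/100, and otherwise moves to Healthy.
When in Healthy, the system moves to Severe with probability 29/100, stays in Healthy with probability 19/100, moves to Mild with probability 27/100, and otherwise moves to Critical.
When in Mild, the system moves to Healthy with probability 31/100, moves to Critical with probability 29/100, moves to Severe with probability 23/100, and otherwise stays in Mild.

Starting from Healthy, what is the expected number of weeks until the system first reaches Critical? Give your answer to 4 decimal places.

3.8261

Let t(s) be the expected number of weeks to first reach Critical from state s, with t(Critical) = 0. Conditioning on the first week:
t(Severe) = 1 + 0.28·t(Severe) + 0.31·t(Healthy) + 0.15·t(Mild)
t(Healthy) = 1 + 0.29·t(Severe) + 0.19·t(Healthy) + 0.27·t(Mild)
t(Mild) = 1 + 0.23·t(Severe) + 0.31·t(Healthy) + 0.17·t(Mild)
Solving: t(Severe) = 3.8046, t(Healthy) = 3.8261, t(Mild) = 3.6881.
Expected weeks from Healthy to Critical: 3.8261.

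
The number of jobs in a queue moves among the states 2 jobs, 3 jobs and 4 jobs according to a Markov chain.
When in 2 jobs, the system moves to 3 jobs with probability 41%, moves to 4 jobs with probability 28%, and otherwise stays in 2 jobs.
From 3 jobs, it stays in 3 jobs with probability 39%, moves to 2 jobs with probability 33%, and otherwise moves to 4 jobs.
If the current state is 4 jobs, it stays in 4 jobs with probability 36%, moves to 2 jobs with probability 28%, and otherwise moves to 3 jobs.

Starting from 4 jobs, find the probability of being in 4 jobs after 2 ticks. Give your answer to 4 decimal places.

0.3088

Sum over the intermediate state after 1 tick:
P = P(4 jobs→2 jobs)·P(2 jobs→4 jobs) + P(4 jobs→3 jobs)·P(3 jobs→4 jobs) + P(4 jobs→4 jobs)·P(4 jobs→4 jobs)
  = 0.28×0.28 + 0.36×0.28 + 0.36×0.36
  = 0.0784 + 0.1008 + 0.1296 = 0.3088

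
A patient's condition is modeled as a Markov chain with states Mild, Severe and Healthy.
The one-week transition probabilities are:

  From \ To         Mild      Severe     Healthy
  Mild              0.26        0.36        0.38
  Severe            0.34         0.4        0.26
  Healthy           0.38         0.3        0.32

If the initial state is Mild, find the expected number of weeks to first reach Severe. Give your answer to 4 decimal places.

Let t(s) be the expected number of weeks to first reach Severe from state s, with t(Severe) = 0. Conditioning on the first week:
t(Mild) = 1 + 0.26·t(Mild) + 0.38·t(Healthy)
t(Healthy) = 1 + 0.38·t(Mild) + 0.32·t(Healthy)
Solving: t(Mild) = 2.9543, t(Healthy) = 3.1215.
Expected weeks from Mild to Severe: 2.9543.

2.9543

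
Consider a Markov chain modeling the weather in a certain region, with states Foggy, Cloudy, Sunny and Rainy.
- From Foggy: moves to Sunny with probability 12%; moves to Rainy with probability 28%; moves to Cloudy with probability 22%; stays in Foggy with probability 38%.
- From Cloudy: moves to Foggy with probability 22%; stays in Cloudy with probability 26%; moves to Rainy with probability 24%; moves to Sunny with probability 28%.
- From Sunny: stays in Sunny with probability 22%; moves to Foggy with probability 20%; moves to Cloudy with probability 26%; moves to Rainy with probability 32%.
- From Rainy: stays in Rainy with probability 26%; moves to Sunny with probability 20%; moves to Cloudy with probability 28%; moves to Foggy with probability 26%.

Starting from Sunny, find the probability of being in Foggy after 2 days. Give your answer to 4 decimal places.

0.2604

Propagate the distribution vector 2 days from Sunny.
After 0 days: (0.0000, 0.0000, 1.0000, 0.0000)
After 1 day: (0.2000, 0.2600, 0.2200, 0.3200)
After 2 days: (0.2604, 0.2584, 0.2092, 0.2720)
P(in Foggy after 2 days) = 0.2604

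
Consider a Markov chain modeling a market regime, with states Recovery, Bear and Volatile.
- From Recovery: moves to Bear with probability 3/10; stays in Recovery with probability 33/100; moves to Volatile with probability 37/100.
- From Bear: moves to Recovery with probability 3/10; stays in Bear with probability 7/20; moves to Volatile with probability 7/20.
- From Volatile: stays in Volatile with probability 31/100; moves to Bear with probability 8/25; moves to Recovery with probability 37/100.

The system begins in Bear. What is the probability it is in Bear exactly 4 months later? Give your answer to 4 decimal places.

Propagate the distribution vector 4 months from Bear.
After 0 months: (0.0000, 1.0000, 0.0000)
After 1 month: (0.3000, 0.3500, 0.3500)
After 2 months: (0.3335, 0.3245, 0.3420)
After 3 months: (0.3339, 0.3231, 0.3430)
After 4 months: (0.3340, 0.3230, 0.3430)
P(in Bear after 4 months) = 0.3230

0.3230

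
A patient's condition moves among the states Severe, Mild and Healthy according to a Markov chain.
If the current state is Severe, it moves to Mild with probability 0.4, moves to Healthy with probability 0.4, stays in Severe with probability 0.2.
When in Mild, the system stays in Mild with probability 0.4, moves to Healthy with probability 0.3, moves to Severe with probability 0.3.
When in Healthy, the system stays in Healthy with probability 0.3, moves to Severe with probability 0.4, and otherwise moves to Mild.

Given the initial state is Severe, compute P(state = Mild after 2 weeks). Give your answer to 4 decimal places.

Sum over the intermediate state after 1 week:
P = P(Severe→Severe)·P(Severe→Mild) + P(Severe→Mild)·P(Mild→Mild) + P(Severe→Healthy)·P(Healthy→Mild)
  = 0.2×0.4 + 0.4×0.4 + 0.4×0.3
  = 0.0800 + 0.1600 + 0.1200 = 0.3600

0.3600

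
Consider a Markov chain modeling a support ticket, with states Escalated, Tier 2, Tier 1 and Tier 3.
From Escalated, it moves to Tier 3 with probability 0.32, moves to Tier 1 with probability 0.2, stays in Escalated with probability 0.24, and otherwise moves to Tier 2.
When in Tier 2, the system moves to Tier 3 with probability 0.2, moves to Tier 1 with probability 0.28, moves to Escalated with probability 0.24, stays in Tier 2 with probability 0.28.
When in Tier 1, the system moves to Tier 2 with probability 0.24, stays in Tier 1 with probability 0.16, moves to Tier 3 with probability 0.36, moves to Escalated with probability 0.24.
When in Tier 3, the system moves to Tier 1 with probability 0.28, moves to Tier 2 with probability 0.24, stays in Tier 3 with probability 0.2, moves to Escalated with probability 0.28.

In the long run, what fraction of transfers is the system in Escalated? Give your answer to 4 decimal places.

0.2507

Let the stationary distribution be π with π = πP and π_1 + π_2 + π_3 + π_4 = 1.
π_1 = 0.24·π_1 + 0.24·π_2 + 0.24·π_3 + 0.28·π_4
π_2 = 0.24·π_1 + 0.28·π_2 + 0.24·π_3 + 0.24·π_4
π_3 = 0.2·π_1 + 0.28·π_2 + 0.16·π_3 + 0.28·π_4
Solving with the normalization constraint gives π = (0.2507, 0.2500, 0.2321, 0.2672).
So the stationary probability of Escalated is 0.2507.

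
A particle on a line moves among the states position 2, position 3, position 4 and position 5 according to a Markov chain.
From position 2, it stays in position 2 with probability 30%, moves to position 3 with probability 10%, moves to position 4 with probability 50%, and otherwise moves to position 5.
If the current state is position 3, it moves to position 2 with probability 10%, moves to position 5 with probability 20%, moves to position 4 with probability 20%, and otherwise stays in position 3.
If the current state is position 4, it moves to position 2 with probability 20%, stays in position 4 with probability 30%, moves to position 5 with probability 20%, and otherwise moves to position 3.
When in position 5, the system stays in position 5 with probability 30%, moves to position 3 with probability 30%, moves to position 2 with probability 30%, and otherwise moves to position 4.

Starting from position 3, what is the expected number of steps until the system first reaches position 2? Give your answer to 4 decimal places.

Let t(s) be the expected number of steps to first reach position 2 from state s, with t(position 2) = 0. Conditioning on the first step:
t(position 3) = 1 + 0.5·t(position 3) + 0.2·t(position 4) + 0.2·t(position 5)
t(position 4) = 1 + 0.3·t(position 3) + 0.3·t(position 4) + 0.2·t(position 5)
t(position 5) = 1 + 0.3·t(position 3) + 0.1·t(position 4) + 0.3·t(position 5)
Solving: t(position 3) = 6.0902, t(position 4) = 5.4135, t(position 5) = 4.8120.
Expected steps from position 3 to position 2: 6.0902.

6.0902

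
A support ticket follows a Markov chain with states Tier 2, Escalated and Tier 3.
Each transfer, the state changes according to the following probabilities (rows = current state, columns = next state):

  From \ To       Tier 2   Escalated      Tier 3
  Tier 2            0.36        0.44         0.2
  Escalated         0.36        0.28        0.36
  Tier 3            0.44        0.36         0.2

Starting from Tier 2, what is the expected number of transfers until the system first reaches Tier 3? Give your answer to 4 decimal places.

Let t(s) be the expected number of transfers to first reach Tier 3 from state s, with t(Tier 3) = 0. Conditioning on the first transfer:
t(Tier 2) = 1 + 0.36·t(Tier 2) + 0.44·t(Escalated)
t(Escalated) = 1 + 0.36·t(Tier 2) + 0.28·t(Escalated)
Solving: t(Tier 2) = 3.8360, t(Escalated) = 3.3069.
Expected transfers from Tier 2 to Tier 3: 3.8360.

3.8360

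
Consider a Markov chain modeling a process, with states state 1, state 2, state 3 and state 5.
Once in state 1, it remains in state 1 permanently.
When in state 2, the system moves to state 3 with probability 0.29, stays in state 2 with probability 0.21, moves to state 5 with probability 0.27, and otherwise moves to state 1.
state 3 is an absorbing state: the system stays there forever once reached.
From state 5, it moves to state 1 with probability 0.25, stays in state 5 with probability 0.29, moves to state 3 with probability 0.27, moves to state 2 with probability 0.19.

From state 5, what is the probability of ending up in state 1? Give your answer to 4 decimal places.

0.4733

Let h(s) be the probability of absorption at state 1 starting from transient state s. Then h(state 1) = 1 and h(state 3) = 0. By first-step analysis:
h(state 2) = 0.23·1 + 0.21·h(state 2) + 0.29·0 + 0.27·h(state 5)
h(state 5) = 0.25·1 + 0.19·h(state 2) + 0.27·0 + 0.29·h(state 5)
Solving: h(state 2) = 0.4529, h(state 5) = 0.4733.
Starting from state 5, the probability is 0.4733.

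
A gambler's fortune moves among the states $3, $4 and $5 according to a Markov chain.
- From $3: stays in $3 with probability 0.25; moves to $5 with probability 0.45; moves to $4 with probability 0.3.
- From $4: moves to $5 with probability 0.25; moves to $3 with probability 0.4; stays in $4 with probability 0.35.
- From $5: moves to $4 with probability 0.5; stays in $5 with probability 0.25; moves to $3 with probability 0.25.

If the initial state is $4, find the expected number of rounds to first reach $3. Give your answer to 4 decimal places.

2.7586

Let t(s) be the expected number of rounds to first reach $3 from state s, with t($3) = 0. Conditioning on the first round:
t($4) = 1 + 0.35·t($4) + 0.25·t($5)
t($5) = 1 + 0.5·t($4) + 0.25·t($5)
Solving: t($4) = 2.7586, t($5) = 3.1724.
Expected rounds from $4 to $3: 2.7586.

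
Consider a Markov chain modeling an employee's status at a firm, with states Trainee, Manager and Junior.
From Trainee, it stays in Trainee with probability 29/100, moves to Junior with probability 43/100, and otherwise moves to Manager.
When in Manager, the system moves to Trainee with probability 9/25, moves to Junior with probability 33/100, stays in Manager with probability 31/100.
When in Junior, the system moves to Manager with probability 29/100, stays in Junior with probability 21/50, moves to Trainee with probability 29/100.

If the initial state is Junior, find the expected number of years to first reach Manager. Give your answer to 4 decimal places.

Let t(s) be the expected number of years to first reach Manager from state s, with t(Manager) = 0. Conditioning on the first year:
t(Trainee) = 1 + 0.29·t(Trainee) + 0.43·t(Junior)
t(Junior) = 1 + 0.29·t(Trainee) + 0.42·t(Junior)
Solving: t(Trainee) = 3.5179, t(Junior) = 3.4831.
Expected years from Junior to Manager: 3.4831.

3.4831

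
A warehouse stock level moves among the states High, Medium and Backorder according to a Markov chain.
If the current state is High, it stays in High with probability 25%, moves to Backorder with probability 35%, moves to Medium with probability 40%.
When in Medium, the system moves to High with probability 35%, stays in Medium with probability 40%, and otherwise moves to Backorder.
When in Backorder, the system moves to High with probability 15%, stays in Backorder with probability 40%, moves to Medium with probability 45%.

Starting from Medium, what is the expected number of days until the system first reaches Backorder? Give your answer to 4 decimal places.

Let t(s) be the expected number of days to first reach Backorder from state s, with t(Backorder) = 0. Conditioning on the first day:
t(High) = 1 + 0.25·t(High) + 0.4·t(Medium)
t(Medium) = 1 + 0.35·t(High) + 0.4·t(Medium)
Solving: t(High) = 3.2258, t(Medium) = 3.5484.
Expected days from Medium to Backorder: 3.5484.

3.5484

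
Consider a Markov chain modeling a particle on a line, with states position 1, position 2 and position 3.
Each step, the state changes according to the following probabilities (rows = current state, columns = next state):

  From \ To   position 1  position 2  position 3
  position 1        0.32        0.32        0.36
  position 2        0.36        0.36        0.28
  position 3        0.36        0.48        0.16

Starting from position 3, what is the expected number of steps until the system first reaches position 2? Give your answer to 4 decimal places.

Let t(s) be the expected number of steps to first reach position 2 from state s, with t(position 2) = 0. Conditioning on the first step:
t(position 1) = 1 + 0.32·t(position 1) + 0.36·t(position 3)
t(position 3) = 1 + 0.36·t(position 1) + 0.16·t(position 3)
Solving: t(position 1) = 2.7174, t(position 3) = 2.3551.
Expected steps from position 3 to position 2: 2.3551.

2.3551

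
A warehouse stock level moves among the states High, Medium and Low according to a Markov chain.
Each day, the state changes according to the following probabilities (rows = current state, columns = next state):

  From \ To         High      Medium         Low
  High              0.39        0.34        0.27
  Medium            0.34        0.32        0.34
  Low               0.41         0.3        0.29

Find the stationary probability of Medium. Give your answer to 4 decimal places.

0.3216

Let the stationary distribution be π with π = πP and π_1 + π_2 + π_3 = 1.
π_1 = 0.39·π_1 + 0.34·π_2 + 0.41·π_3
π_2 = 0.34·π_1 + 0.32·π_2 + 0.3·π_3
Solving with the normalization constraint gives π = (0.3799, 0.3216, 0.2985).
So the stationary probability of Medium is 0.3216.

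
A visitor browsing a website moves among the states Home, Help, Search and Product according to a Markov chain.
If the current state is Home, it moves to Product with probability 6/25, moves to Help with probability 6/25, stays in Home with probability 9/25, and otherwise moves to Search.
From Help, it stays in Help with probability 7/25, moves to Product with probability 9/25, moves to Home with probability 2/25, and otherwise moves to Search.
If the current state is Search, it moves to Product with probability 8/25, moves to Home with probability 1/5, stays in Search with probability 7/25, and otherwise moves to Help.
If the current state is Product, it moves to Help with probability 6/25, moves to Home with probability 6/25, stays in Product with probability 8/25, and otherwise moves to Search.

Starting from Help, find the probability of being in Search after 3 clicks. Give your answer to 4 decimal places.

Propagate the distribution vector 3 clicks from Help.
After 0 clicks: (0.0000, 1.0000, 0.0000, 0.0000)
After 1 click: (0.0800, 0.2800, 0.2800, 0.3600)
After 2 clicks: (0.1936, 0.2400, 0.2416, 0.3248)
After 3 clicks: (0.2152, 0.2399, 0.2308, 0.3141)
P(in Search after 3 clicks) = 0.2308

0.2308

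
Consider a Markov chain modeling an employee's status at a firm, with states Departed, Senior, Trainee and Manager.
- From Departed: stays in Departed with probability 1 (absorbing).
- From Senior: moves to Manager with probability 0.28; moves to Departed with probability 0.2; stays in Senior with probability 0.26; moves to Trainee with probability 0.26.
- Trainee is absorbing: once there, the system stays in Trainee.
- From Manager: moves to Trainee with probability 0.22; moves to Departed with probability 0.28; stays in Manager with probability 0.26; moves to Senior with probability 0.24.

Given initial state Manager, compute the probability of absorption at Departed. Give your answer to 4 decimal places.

Let h(s) be the probability of absorption at Departed starting from transient state s. Then h(Departed) = 1 and h(Trainee) = 0. By first-step analysis:
h(Senior) = 0.2·1 + 0.26·h(Senior) + 0.26·0 + 0.28·h(Manager)
h(Manager) = 0.28·1 + 0.24·h(Senior) + 0.22·0 + 0.26·h(Manager)
Solving: h(Senior) = 0.4713, h(Manager) = 0.5312.
Starting from Manager, the probability is 0.5312.

0.5312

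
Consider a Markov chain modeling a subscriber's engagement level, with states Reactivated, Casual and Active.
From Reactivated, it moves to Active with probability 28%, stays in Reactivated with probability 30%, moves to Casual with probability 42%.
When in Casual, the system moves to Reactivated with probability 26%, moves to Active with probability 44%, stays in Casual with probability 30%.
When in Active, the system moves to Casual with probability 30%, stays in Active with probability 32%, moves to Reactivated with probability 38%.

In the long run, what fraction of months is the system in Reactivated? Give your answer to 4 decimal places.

0.3143

Let the stationary distribution be π with π = πP and π_1 + π_2 + π_3 = 1.
π_1 = 0.3·π_1 + 0.26·π_2 + 0.38·π_3
π_2 = 0.42·π_1 + 0.3·π_2 + 0.3·π_3
Solving with the normalization constraint gives π = (0.3143, 0.3377, 0.3480).
So the stationary probability of Reactivated is 0.3143.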